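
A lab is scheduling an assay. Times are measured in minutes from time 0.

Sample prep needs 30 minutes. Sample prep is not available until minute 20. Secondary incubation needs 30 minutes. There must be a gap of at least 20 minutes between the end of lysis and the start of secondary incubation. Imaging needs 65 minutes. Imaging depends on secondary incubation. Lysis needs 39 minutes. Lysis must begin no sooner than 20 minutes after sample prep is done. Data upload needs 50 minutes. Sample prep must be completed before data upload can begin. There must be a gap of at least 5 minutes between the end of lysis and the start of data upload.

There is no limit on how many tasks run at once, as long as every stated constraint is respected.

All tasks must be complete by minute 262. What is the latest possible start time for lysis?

Imaging must finish by minute 262; it takes 65 minutes, so it must start by 262 − 65 = minute 197.
Secondary incubation feeds into imaging (must start by minute 197); so secondary incubation must finish by minute 197 and therefore start by minute 167.
Data upload must finish by minute 262; it takes 50 minutes, so it must start by 262 − 50 = minute 212.
Lysis must finish in time for secondary incubation (must start by minute 167, minus 20-minute gap → minute 147); data upload (must start by minute 212, minus 5-minute gap → minute 207). The tightest is minute 147, so lysis must start by 147 − 39 = minute 108.

108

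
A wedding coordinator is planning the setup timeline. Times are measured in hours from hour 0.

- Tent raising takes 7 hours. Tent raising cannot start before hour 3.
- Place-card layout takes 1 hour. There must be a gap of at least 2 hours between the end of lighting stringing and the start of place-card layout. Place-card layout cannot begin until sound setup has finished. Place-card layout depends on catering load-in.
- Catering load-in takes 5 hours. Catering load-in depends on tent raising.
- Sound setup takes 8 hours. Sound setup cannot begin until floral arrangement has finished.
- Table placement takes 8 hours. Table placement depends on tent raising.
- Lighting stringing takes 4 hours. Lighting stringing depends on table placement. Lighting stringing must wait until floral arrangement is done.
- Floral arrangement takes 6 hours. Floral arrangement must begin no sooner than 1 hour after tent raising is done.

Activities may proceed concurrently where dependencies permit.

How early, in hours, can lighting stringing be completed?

22

Tent raising cannot begin until its own release at hour 3. It runs from hour 3 to 3 + 7 = hour 10.
After tent raising (finishes hour 10, plus 1-hour gap → hour 11), floral arrangement can start at hour 11 and finishes at hour 17.
Table placement waits on tent raising (finishes hour 10), so it starts at hour 10 and finishes at 10 + 8 = hour 18.
Lighting stringing cannot start until table placement (finishes hour 18); floral arrangement (finishes hour 17). The controlling bound is hour 18, so lighting stringing finishes at 18 + 4 = hour 22.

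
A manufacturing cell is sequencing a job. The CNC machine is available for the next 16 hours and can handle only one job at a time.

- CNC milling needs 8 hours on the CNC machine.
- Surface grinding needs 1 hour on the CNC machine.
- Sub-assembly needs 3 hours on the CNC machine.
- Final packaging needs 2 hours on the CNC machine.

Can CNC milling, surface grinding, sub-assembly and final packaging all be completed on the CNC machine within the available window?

Yes

Running back to back, the jobs need 8 + 1 + 3 + 2 = 14 hours on the CNC machine.
Since 14 ≤ 16, they fit within the window.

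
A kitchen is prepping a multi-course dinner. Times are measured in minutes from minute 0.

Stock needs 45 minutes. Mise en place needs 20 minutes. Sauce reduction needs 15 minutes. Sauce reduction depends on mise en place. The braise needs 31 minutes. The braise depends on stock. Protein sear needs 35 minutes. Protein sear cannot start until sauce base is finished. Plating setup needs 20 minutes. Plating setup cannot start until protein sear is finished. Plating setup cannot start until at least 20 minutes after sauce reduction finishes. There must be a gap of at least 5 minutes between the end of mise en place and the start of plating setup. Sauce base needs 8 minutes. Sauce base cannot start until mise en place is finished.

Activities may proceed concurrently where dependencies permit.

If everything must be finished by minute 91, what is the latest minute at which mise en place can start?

Plating setup must finish by minute 91; it takes 20 minutes, so it must start by 91 − 20 = minute 71.
Protein sear must finish before plating setup (must start by minute 71). With a 35-minute duration, protein sear must start by 71 − 35 = minute 36.
Sauce base must finish before protein sear (must start by minute 36). With an 8-minute duration, sauce base must start by 36 − 8 = minute 28.
Sauce reduction feeds into plating setup (must start by minute 71, minus 20-minute gap → minute 51); so sauce reduction must finish by minute 51 and therefore start by minute 36.
Mise en place has several dependents: sauce base (must start by minute 28); sauce reduction (must start by minute 36); plating setup (must start by minute 71, minus 5-minute gap → minute 66). The earliest of those limits is minute 28, so mise en place must start by 28 − 20 = minute 8.

8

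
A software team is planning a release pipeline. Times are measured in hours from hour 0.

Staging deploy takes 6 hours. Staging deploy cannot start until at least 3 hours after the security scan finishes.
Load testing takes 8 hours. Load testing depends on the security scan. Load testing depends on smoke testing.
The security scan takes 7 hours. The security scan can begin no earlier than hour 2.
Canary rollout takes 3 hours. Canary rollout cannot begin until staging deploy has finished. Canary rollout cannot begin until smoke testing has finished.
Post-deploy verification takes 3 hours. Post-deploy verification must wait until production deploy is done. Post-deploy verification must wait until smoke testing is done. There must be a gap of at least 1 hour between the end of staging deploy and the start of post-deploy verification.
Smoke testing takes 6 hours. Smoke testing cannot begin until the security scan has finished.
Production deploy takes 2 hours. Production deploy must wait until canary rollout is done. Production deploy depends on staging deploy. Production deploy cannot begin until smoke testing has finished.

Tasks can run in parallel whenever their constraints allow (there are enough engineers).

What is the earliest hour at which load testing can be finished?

23

After its own release at hour 2, the security scan can start at hour 2 and finishes at hour 9.
Smoke testing waits on the security scan (finishes hour 9), so it starts at hour 9 and finishes at 9 + 6 = hour 15.
For load testing: the security scan (finishes hour 9); smoke testing (finishes hour 15). Taking the maximum gives a start of hour 15, and it finishes at 15 + 8 = hour 23.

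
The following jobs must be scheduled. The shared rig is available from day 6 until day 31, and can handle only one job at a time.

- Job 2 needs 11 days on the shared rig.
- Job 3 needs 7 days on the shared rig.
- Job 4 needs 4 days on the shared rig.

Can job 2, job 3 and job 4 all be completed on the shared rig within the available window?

The shared rig window is 31 − 6 = 25 days.
Running back to back, the jobs need 11 + 7 + 4 = 22 days on the shared rig.
Since 22 ≤ 25, they fit within the window.

Yes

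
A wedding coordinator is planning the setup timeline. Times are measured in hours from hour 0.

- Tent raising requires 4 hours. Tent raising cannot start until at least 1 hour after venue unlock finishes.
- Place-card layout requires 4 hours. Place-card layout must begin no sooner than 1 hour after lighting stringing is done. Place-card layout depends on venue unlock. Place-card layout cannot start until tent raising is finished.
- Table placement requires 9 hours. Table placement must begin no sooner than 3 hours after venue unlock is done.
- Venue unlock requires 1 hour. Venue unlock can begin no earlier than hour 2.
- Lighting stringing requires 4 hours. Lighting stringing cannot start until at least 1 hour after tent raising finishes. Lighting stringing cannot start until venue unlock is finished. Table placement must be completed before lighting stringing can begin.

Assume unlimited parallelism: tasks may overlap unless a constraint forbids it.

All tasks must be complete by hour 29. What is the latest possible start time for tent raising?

15

Place-card layout must finish by hour 29; it takes 4 hours, so it must start by 29 − 4 = hour 25.
Lighting stringing must finish before place-card layout (must start by hour 25, minus 1-hour gap → hour 24). With a 4-hour duration, lighting stringing must start by 24 − 4 = hour 20.
Tent raising feeds lighting stringing (must start by hour 20, minus 1-hour gap → hour 19); place-card layout (must start by hour 25). Taking the minimum, tent raising must finish by hour 19 and start by 19 − 4 = hour 15.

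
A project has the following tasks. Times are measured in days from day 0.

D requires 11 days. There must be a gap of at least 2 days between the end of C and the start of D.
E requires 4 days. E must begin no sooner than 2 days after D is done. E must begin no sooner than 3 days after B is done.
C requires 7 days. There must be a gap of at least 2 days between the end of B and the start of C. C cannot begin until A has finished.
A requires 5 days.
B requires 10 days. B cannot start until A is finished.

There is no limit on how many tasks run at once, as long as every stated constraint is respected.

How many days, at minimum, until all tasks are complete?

A has no prerequisites, so it starts at day 0 and finishes at day 5.
After A (finishes day 5), B can start at day 5 and finishes at day 15.
For C: B (finishes day 15, plus 2-day gap → day 17); A (finishes day 5). Taking the maximum gives a start of day 17, and it finishes at 17 + 7 = day 24.
D cannot begin until C (finishes day 24, plus 2-day gap → day 26). It runs from day 26 to 26 + 11 = day 37.
For E: D (finishes day 37, plus 2-day gap → day 39); B (finishes day 15, plus 3-day gap → day 18). Taking the maximum gives a start of day 39, and it finishes at 39 + 4 = day 43.
All tasks are finished once the last one completes. Finish times: A at 5, B at 15, C at 24, D at 37, E at 43. The latest is day 43.

43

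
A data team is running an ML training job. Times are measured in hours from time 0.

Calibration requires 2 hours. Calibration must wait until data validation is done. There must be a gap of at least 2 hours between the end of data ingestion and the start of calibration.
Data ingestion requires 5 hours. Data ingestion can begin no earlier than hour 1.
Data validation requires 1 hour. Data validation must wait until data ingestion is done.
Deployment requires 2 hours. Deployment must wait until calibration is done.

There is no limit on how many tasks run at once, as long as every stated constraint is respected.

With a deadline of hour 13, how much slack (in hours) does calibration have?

1

After its own release at hour 1, data ingestion can start at hour 1 and finishes at hour 6.
Data validation waits on data ingestion (finishes hour 6), so it starts at hour 6 and finishes at 6 + 1 = hour 7.
For calibration: data validation (finishes hour 7); data ingestion (finishes hour 6, plus 2-hour gap → hour 8). Taking the maximum gives a start of hour 8, and it finishes at 8 + 2 = hour 10.

Working backward from the deadline:
To finish by hour 13, deployment (duration 2) must start no later than hour 11.
Since deployment (must start by hour 11) depends on it, calibration must finish by hour 11. Backing off its 2-hour duration gives a latest start of hour 9.
So calibration can start as early as hour 8 and as late as hour 9, giving 9 − 8 = 1 hour of slack.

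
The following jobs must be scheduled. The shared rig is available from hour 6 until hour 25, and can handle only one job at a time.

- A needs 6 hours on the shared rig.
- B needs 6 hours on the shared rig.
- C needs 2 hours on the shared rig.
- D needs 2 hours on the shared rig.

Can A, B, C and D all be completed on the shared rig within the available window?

Yes

The shared rig window is 25 − 6 = 19 hours.
Running back to back, the jobs need 6 + 6 + 2 + 2 = 16 hours on the shared rig.
Since 16 ≤ 19, they fit within the window.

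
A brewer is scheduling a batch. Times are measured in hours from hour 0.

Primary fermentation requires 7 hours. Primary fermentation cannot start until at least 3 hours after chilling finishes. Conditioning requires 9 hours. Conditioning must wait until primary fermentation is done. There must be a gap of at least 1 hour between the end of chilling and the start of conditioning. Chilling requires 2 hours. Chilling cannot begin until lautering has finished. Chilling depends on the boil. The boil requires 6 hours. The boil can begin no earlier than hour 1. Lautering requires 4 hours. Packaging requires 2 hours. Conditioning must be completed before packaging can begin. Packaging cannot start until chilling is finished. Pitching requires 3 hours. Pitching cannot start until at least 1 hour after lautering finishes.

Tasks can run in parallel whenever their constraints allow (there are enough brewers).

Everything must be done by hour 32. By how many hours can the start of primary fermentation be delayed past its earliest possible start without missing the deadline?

After its own release at hour 1, the boil can start at hour 1 and finishes at hour 7.
Lautering has no prerequisites, so it starts at hour 0 and finishes at hour 4.
For chilling: lautering (finishes hour 4); the boil (finishes hour 7). Taking the maximum gives a start of hour 7, and it finishes at 7 + 2 = hour 9.
After chilling (finishes hour 9, plus 3-hour gap → hour 12), primary fermentation can start at hour 12 and finishes at hour 19.

Working backward from the deadline:
Packaging has no dependents, so it just needs to finish by hour 32. Starting by 32 − 2 = hour 30 achieves that.
Conditioning must finish before packaging (must start by hour 30). With a 9-hour duration, conditioning must start by 30 − 9 = hour 21.
Since conditioning (must start by hour 21) depends on it, primary fermentation must finish by hour 21. Backing off its 7-hour duration gives a latest start of hour 14.
So primary fermentation can start as early as hour 12 and as late as hour 14, giving 14 − 12 = 2 hours of slack.

2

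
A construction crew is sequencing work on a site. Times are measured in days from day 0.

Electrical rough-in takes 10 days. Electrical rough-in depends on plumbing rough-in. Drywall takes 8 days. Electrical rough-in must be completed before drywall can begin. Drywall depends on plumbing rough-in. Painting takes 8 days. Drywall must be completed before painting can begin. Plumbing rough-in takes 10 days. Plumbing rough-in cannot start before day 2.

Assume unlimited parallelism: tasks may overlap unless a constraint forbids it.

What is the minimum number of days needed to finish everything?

Plumbing rough-in cannot begin until its own release at day 2. It runs from day 2 to 2 + 10 = day 12.
Electrical rough-in waits on plumbing rough-in (finishes day 12), so it starts at day 12 and finishes at 12 + 10 = day 22.
Drywall cannot start until electrical rough-in (finishes day 22); plumbing rough-in (finishes day 12). The controlling bound is day 22, so drywall finishes at 22 + 8 = day 30.
After drywall (finishes day 30), painting can start at day 30 and finishes at day 38.
All tasks are finished once the last one completes. Finish times: Plumbing rough-in at 12, Electrical rough-in at 22, Drywall at 30, Painting at 38. The latest is day 38.

38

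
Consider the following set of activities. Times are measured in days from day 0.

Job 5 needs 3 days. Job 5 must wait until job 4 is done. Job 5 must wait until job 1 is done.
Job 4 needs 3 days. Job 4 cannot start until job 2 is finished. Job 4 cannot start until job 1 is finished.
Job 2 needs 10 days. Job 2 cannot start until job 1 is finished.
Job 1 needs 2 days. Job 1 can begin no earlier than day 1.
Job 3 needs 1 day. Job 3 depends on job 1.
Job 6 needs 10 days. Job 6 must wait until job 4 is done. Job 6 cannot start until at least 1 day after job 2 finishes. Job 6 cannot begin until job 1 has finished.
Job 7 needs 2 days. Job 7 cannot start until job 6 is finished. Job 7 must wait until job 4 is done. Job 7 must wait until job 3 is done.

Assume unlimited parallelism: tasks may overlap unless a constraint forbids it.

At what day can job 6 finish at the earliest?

Job 1 cannot begin until its own release at day 1. It runs from day 1 to 1 + 2 = day 3.
Job 2 waits on job 1 (finishes day 3), so it starts at day 3 and finishes at 3 + 10 = day 13.
For job 4: job 2 (finishes day 13); job 1 (finishes day 3). Taking the maximum gives a start of day 13, and it finishes at 13 + 3 = day 16.
Job 6 cannot start until job 4 (finishes day 16); job 2 (finishes day 13, plus 1-day gap → day 14); job 1 (finishes day 3). The controlling bound is day 16, so job 6 finishes at 16 + 10 = day 26.

26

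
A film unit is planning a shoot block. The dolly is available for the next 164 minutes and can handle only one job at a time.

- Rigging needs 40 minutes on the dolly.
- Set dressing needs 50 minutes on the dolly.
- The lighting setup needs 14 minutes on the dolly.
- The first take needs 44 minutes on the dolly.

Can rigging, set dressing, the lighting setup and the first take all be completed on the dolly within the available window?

Running back to back, the jobs need 40 + 50 + 14 + 44 = 148 minutes on the dolly.
Since 148 ≤ 164, they fit within the window.

Yes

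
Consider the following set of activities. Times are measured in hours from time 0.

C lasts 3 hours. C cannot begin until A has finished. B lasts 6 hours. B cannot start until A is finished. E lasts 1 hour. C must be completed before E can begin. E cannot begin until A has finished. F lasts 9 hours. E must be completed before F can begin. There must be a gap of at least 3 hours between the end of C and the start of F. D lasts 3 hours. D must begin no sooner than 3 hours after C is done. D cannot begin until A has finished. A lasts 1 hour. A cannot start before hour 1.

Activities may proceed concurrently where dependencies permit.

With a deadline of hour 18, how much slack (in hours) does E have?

A cannot begin until its own release at hour 1. It runs from hour 1 to 1 + 1 = hour 2.
C cannot begin until A (finishes hour 2). It runs from hour 2 to 2 + 3 = hour 5.
E needs all of C (finishes hour 5); A (finishes hour 2). That puts its earliest start at hour 5; it finishes at 5 + 1 = hour 6.

Working backward from the deadline:
To finish by hour 18, F (duration 9) must start no later than hour 9.
E must finish before F (must start by hour 9). With a 1-hour duration, E must start by 9 − 1 = hour 8.
So E can start as early as hour 5 and as late as hour 8, giving 8 − 5 = 3 hours of slack.

3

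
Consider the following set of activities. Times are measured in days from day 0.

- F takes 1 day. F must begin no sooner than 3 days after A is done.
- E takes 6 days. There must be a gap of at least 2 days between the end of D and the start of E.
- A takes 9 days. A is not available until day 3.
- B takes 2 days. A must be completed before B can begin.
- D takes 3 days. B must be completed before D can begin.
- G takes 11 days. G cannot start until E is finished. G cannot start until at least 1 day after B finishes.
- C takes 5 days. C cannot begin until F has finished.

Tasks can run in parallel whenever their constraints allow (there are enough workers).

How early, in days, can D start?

After its own release at day 3, A can start at day 3 and finishes at day 12.
After A (finishes day 12), B can start at day 12 and finishes at day 14.
D waits on B (finishes day 14), so the earliest it can start is day 14.

14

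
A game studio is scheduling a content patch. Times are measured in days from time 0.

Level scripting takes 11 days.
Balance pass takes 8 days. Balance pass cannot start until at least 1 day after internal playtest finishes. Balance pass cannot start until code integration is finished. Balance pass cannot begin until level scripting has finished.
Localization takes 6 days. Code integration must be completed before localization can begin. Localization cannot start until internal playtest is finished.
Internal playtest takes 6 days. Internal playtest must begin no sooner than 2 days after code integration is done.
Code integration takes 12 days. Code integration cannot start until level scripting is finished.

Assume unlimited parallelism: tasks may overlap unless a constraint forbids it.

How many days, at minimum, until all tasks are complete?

40

Level scripting has no prerequisites, so it starts at day 0 and finishes at day 11.
Code integration cannot begin until level scripting (finishes day 11). It runs from day 11 to 11 + 12 = day 23.
Internal playtest cannot begin until code integration (finishes day 23, plus 2-day gap → day 25). It runs from day 25 to 25 + 6 = day 31.
Localization cannot start until code integration (finishes day 23); internal playtest (finishes day 31). The controlling bound is day 31, so localization finishes at 31 + 6 = day 37.
Balance pass has to wait for internal playtest (finishes day 31, plus 1-day gap → day 32); code integration (finishes day 23); level scripting (finishes day 11). The latest of these is day 32, so balance pass runs day 32 to 32 + 8 = day 40.
All tasks are finished once the last one completes. Finish times: Level scripting at 11, Code integration at 23, Internal playtest at 31, Balance pass at 40, Localization at 37. The latest is day 40.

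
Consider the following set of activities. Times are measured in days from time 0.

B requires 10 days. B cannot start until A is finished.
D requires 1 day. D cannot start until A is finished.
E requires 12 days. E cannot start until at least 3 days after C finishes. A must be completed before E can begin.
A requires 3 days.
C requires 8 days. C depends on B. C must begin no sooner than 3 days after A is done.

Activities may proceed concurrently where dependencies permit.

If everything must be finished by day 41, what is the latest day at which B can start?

8

E has no dependents, so it just needs to finish by day 41. Starting by 41 − 12 = day 29 achieves that.
C feeds into E (must start by day 29, minus 3-day gap → day 26); so C must finish by day 26 and therefore start by day 18.
Since C (must start by day 18) depends on it, B must finish by day 18. Backing off its 10-day duration gives a latest start of day 8.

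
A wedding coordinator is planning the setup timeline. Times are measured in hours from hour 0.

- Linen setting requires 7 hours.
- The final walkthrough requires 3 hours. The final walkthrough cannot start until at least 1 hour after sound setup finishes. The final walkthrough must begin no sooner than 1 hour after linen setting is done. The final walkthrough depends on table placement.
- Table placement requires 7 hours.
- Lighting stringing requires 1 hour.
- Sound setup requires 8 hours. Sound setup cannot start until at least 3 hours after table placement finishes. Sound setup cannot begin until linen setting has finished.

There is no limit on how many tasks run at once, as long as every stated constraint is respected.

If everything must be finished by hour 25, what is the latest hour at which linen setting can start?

Nothing follows the final walkthrough; the deadline of hour 25 is its only limit. It must start by 25 − 3 = hour 22.
Sound setup must finish before the final walkthrough (must start by hour 22, minus 1-hour gap → hour 21). With an 8-hour duration, sound setup must start by 21 − 8 = hour 13.
Linen setting feeds sound setup (must start by hour 13); the final walkthrough (must start by hour 22, minus 1-hour gap → hour 21). Taking the minimum, linen setting must finish by hour 13 and start by 13 − 7 = hour 6.

6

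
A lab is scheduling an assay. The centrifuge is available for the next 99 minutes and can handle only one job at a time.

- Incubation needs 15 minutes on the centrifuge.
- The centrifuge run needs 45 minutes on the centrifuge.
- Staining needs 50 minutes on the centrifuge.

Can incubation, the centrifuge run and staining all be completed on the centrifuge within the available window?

No

Running back to back, the jobs need 15 + 45 + 50 = 110 minutes on the centrifuge.
Since 110 > 99, they cannot all fit.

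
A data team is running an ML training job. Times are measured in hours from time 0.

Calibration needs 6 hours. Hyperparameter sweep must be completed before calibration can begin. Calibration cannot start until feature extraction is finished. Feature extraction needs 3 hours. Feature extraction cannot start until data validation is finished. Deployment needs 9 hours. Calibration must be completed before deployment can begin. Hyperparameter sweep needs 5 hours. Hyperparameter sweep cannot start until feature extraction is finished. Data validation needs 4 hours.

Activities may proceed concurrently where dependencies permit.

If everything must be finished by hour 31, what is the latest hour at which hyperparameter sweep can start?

11

To finish by hour 31, deployment (duration 9) must start no later than hour 22.
Since deployment (must start by hour 22) depends on it, calibration must finish by hour 22. Backing off its 6-hour duration gives a latest start of hour 16.
Hyperparameter sweep has to be done before calibration (must start by hour 16). That means finishing by hour 16, i.e. starting by 16 − 5 = hour 11.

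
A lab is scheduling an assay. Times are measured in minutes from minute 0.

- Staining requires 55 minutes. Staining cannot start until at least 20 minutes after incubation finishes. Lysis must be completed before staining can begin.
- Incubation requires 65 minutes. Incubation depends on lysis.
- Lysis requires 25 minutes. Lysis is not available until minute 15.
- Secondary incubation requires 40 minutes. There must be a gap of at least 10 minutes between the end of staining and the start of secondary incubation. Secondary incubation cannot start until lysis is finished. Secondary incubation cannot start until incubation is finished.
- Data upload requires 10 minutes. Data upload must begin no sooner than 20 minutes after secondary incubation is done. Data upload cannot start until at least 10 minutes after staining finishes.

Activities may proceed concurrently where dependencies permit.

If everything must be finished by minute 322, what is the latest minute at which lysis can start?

Nothing follows data upload; the deadline of minute 322 is its only limit. It must start by 322 − 10 = minute 312.
Secondary incubation has to be done before data upload (must start by minute 312, minus 20-minute gap → minute 292). That means finishing by minute 292, i.e. starting by 292 − 40 = minute 252.
For staining: secondary incubation (must start by minute 252, minus 10-minute gap → minute 242); data upload (must start by minute 312, minus 10-minute gap → minute 302). The most restrictive is minute 242; with a 55-minute duration, staining must start by minute 187.
Incubation feeds staining (must start by minute 187, minus 20-minute gap → minute 167); secondary incubation (must start by minute 252). Taking the minimum, incubation must finish by minute 167 and start by 167 − 65 = minute 102.
Lysis has several dependents: incubation (must start by minute 102); staining (must start by minute 187); secondary incubation (must start by minute 252). The earliest of those limits is minute 102, so lysis must start by 102 − 25 = minute 77.

77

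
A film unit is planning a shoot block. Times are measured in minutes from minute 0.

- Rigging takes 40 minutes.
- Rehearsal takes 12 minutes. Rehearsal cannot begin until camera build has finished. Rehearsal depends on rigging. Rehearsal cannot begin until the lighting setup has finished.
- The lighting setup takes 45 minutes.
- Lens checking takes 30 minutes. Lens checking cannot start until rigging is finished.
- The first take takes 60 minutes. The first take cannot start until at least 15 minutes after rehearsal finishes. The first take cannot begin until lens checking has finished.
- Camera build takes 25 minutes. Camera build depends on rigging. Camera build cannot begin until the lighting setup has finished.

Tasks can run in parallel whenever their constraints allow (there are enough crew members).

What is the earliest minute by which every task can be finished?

157

The lighting setup has no prerequisites, so it starts at minute 0 and finishes at minute 45.
Nothing blocks rigging, so it runs from minute 0 to minute 40.
After rigging (finishes minute 40), lens checking can start at minute 40 and finishes at minute 70.
For camera build: rigging (finishes minute 40); the lighting setup (finishes minute 45). Taking the maximum gives a start of minute 45, and it finishes at 45 + 25 = minute 70.
Rehearsal has to wait for camera build (finishes minute 70); rigging (finishes minute 40); the lighting setup (finishes minute 45). The latest of these is minute 70, so rehearsal runs minute 70 to 70 + 12 = minute 82.
The first take cannot start until rehearsal (finishes minute 82, plus 15-minute gap → minute 97); lens checking (finishes minute 70). The controlling bound is minute 97, so the first take finishes at 97 + 60 = minute 157.
All tasks are finished once the last one completes. Finish times: Rigging at 40, The lighting setup at 45, Camera build at 70, Lens checking at 70, Rehearsal at 82, The first take at 157. The latest is minute 157.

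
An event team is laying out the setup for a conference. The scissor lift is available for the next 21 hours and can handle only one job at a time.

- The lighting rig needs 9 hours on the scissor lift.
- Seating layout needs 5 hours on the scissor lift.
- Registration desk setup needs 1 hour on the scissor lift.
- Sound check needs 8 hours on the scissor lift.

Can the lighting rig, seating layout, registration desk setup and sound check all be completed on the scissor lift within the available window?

No

Running back to back, the jobs need 9 + 5 + 1 + 8 = 23 hours on the scissor lift.
Since 23 > 21, they cannot all fit.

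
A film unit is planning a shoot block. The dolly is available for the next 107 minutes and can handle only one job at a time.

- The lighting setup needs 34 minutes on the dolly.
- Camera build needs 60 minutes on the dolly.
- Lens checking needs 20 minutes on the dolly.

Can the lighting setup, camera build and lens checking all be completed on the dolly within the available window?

Running back to back, the jobs need 34 + 60 + 20 = 114 minutes on the dolly.
Since 114 > 107, they cannot all fit.

No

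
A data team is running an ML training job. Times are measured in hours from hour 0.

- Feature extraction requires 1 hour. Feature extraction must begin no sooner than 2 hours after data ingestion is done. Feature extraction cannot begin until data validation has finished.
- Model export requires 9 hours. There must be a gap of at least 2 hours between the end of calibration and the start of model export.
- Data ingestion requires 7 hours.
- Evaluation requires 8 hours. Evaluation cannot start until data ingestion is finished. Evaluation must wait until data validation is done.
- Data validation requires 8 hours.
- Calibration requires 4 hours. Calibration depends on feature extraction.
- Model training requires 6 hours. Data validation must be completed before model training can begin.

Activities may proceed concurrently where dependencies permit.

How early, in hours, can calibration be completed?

Data validation can start immediately at hour 0; it finishes at hour 8.
Data ingestion can start immediately at hour 0; it finishes at hour 7.
Feature extraction needs all of data ingestion (finishes hour 7, plus 2-hour gap → hour 9); data validation (finishes hour 8). That puts its earliest start at hour 9; it finishes at 9 + 1 = hour 10.
After feature extraction (finishes hour 10), calibration can start at hour 10 and finishes at hour 14.

14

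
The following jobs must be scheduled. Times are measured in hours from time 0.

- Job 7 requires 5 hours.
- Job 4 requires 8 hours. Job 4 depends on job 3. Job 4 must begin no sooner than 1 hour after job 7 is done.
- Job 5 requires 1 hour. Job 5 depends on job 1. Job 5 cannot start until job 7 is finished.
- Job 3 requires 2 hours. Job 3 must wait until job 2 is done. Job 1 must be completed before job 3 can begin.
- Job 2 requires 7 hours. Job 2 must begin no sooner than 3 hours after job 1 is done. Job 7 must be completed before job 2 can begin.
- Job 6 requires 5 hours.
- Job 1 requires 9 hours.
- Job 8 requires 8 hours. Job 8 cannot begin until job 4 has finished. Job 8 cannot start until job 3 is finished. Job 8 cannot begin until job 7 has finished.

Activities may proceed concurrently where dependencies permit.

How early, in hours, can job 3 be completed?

Job 7 can start immediately at hour 0; it finishes at hour 5.
Job 1 can start immediately at hour 0; it finishes at hour 9.
Job 2 cannot start until job 1 (finishes hour 9, plus 3-hour gap → hour 12); job 7 (finishes hour 5). The controlling bound is hour 12, so job 2 finishes at 12 + 7 = hour 19.
For job 3: job 2 (finishes hour 19); job 1 (finishes hour 9). Taking the maximum gives a start of hour 19, and it finishes at 19 + 2 = hour 21.

21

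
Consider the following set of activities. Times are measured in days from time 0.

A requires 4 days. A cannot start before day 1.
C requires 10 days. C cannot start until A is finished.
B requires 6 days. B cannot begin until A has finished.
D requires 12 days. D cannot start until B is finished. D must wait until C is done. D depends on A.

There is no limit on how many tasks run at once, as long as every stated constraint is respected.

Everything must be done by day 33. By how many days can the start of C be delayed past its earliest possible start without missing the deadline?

6

After its own release at day 1, A can start at day 1 and finishes at day 5.
C cannot begin until A (finishes day 5). It runs from day 5 to 5 + 10 = day 15.

Working backward from the deadline:
D has no dependents, so it just needs to finish by day 33. Starting by 33 − 12 = day 21 achieves that.
Since D (must start by day 21) depends on it, C must finish by day 21. Backing off its 10-day duration gives a latest start of day 11.
So C can start as early as day 5 and as late as day 11, giving 11 − 5 = 6 days of slack.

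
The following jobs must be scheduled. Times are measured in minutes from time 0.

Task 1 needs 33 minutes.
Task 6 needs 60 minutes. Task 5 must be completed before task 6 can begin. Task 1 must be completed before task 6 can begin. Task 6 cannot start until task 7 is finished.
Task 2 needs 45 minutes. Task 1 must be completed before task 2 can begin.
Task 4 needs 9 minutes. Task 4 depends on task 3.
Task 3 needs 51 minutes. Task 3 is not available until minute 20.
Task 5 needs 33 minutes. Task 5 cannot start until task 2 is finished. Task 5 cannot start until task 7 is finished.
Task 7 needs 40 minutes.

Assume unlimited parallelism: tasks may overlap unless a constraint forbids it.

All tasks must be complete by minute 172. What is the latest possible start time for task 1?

1

Task 6 has no dependents, so it just needs to finish by minute 172. Starting by 172 − 60 = minute 112 achieves that.
Since task 6 (must start by minute 112) depends on it, task 5 must finish by minute 112. Backing off its 33-minute duration gives a latest start of minute 79.
Task 2 has to be done before task 5 (must start by minute 79). That means finishing by minute 79, i.e. starting by 79 − 45 = minute 34.
Task 1 must finish in time for task 2 (must start by minute 34); task 6 (must start by minute 112). The tightest is minute 34, so task 1 must start by 34 − 33 = minute 1.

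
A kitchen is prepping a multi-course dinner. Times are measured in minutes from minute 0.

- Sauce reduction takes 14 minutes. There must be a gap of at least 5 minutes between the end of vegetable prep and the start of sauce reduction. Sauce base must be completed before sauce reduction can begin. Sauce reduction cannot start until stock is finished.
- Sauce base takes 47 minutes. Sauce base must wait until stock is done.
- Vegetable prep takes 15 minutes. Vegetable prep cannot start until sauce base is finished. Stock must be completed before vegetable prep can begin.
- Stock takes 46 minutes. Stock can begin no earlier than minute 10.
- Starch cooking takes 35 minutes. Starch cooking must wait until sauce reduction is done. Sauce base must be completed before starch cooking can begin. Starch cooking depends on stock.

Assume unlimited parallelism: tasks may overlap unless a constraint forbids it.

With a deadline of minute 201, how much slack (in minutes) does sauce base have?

29

Stock cannot begin until its own release at minute 10. It runs from minute 10 to 10 + 46 = minute 56.
Sauce base cannot begin until stock (finishes minute 56). It runs from minute 56 to 56 + 47 = minute 103.

Working backward from the deadline:
Starch cooking must finish by minute 201; it takes 35 minutes, so it must start by 201 − 35 = minute 166.
Sauce reduction has to be done before starch cooking (must start by minute 166). That means finishing by minute 166, i.e. starting by 166 − 14 = minute 152.
Since sauce reduction (must start by minute 152, minus 5-minute gap → minute 147) depends on it, vegetable prep must finish by minute 147. Backing off its 15-minute duration gives a latest start of minute 132.
Sauce base must finish in time for vegetable prep (must start by minute 132); sauce reduction (must start by minute 152); starch cooking (must start by minute 166). The tightest is minute 132, so sauce base must start by 132 − 47 = minute 85.
So sauce base can start as early as minute 56 and as late as minute 85, giving 85 − 56 = 29 minutes of slack.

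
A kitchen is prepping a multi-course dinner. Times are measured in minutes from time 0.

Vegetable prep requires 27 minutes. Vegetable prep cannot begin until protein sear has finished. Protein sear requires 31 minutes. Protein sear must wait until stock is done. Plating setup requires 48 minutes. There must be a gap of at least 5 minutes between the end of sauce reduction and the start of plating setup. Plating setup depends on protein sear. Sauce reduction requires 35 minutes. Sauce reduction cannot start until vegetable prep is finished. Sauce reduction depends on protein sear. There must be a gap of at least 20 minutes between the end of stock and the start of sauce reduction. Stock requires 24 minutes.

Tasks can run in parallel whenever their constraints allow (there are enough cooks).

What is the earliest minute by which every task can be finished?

170

Nothing blocks stock, so it runs from minute 0 to minute 24.
After stock (finishes minute 24), protein sear can start at minute 24 and finishes at minute 55.
Vegetable prep cannot begin until protein sear (finishes minute 55). It runs from minute 55 to 55 + 27 = minute 82.
Sauce reduction needs all of vegetable prep (finishes minute 82); protein sear (finishes minute 55); stock (finishes minute 24, plus 20-minute gap → minute 44). That puts its earliest start at minute 82; it finishes at 82 + 35 = minute 117.
For plating setup: sauce reduction (finishes minute 117, plus 5-minute gap → minute 122); protein sear (finishes minute 55). Taking the maximum gives a start of minute 122, and it finishes at 122 + 48 = minute 170.
All tasks are finished once the last one completes. Finish times: Stock at 24, Protein sear at 55, Vegetable prep at 82, Sauce reduction at 117, Plating setup at 170. The latest is minute 170.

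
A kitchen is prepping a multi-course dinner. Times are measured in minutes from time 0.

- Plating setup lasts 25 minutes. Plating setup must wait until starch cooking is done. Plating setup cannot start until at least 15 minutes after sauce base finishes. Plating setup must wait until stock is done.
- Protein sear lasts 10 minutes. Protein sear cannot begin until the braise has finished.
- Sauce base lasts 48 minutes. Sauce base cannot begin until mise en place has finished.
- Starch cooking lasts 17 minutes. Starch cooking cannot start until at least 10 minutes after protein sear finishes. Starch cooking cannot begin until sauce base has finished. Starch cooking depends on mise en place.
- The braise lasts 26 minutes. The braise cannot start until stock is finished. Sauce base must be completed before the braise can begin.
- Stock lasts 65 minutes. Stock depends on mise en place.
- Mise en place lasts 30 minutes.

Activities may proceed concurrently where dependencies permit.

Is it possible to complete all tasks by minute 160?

No

Mise en place can start immediately at minute 0; it finishes at minute 30.
After mise en place (finishes minute 30), sauce base can start at minute 30 and finishes at minute 78.
After mise en place (finishes minute 30), stock can start at minute 30 and finishes at minute 95.
The braise has to wait for stock (finishes minute 95); sauce base (finishes minute 78). The latest of these is minute 95, so the braise runs minute 95 to 95 + 26 = minute 121.
After the braise (finishes minute 121), protein sear can start at minute 121 and finishes at minute 131.
Starch cooking has to wait for protein sear (finishes minute 131, plus 10-minute gap → minute 141); sauce base (finishes minute 78); mise en place (finishes minute 30). The latest of these is minute 141, so starch cooking runs minute 141 to 141 + 17 = minute 158.
For plating setup: starch cooking (finishes minute 158); sauce base (finishes minute 78, plus 15-minute gap → minute 93); stock (finishes minute 95). Taking the maximum gives a start of minute 158, and it finishes at 158 + 25 = minute 183.
The earliest everything can be done is minute 183, which is after the deadline of 160, so it is not possible.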